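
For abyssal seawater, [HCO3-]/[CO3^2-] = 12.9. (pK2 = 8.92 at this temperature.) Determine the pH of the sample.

From K2 = [H⁺][CO3^2-]/[HCO3-]:  pH = pK2 − log₁₀([HCO3-]/[CO3^2-])
log₁₀(12.9) = +1.111
pH = 8.92 − (+1.111) = 7.81

pH = 7.81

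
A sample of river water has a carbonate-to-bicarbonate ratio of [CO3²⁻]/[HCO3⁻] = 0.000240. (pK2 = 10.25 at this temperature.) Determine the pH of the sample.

pH = 6.63

From K2 = [H⁺][CO3²⁻]/[HCO3⁻]:  pH = pK2 + log₁₀([CO3²⁻]/[HCO3⁻])
log₁₀(0.000240) = -3.620
pH = 10.25 + (-3.620) = 6.63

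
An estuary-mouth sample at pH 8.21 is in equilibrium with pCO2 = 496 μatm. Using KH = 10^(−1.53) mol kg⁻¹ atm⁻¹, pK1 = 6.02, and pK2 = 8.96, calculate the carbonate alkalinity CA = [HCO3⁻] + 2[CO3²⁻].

CA = 3.07 mmol/kg

[CO2*] = KH · pCO2 = 10^(−1.53) × 496×10^-6 = 1.464×10^-5 mol/kg
α₀ = 1/(1 + K1/[H⁺] + K1K2/[H⁺]²) = 1/(1 + 10^+2.19 + 10^+1.44) = 0.005452
DIC = [CO2*]/α₀ = 1.464×10^-5 / 0.005452 = 2.685 mmol/kg
CA = (α₁ + 2α₂)·DIC = (0.8444 + 2×0.1502) × 2.685 = 3.07 mmol/kg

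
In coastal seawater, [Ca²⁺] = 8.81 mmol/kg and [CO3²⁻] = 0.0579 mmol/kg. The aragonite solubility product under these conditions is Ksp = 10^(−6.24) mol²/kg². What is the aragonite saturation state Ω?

Ω = 0.886

Ksp = 10^(−6.24) = 5.754×10^-7
Ω = [Ca²⁺][CO3²⁻]/Ksp = (8.81×10^-3)(0.0579×10^-3) / 5.754×10^-7 = 0.886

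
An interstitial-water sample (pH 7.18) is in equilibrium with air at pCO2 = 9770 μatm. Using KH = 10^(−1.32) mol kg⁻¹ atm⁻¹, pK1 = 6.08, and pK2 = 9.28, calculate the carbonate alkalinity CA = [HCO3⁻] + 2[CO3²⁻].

CA = 5.98 mmol/kg

[CO2*] = KH · pCO2 = 10^(−1.32) × 9770×10^-6 = 4.676×10^-4 mol/kg
α₀ = 1/(1 + K1/[H⁺] + K1K2/[H⁺]²) = 1/(1 + 10^+1.10 + 10^-1.00) = 0.07305
DIC = [CO2*]/α₀ = 4.676×10^-4 / 0.07305 = 6.401 mmol/kg
CA = (α₁ + 2α₂)·DIC = (0.9196 + 2×0.007305) × 6.401 = 5.98 mmol/kg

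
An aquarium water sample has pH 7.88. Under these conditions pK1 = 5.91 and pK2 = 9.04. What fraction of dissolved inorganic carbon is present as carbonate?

α₂ = 0.0641

α₂ = 1 / (1 + [H⁺]/K2 + [H⁺]²/(K1K2)) = 1 / (1 + 10^+1.16 + 10^-0.81)
   = 1 / (1 + 14.454 + 0.15488) = 1/15.609 = 0.06406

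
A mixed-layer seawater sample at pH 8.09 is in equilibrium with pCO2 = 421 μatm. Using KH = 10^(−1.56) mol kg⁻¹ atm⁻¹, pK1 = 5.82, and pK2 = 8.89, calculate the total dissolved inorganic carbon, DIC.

DIC = 2.51 mmol/kg

[CO2*] = KH · pCO2 = 10^(−1.56) × 421×10^-6 = 1.160×10^-5 mol/kg
α₀ = 1/(1 + K1/[H⁺] + K1K2/[H⁺]²) = 1/(1 + 10^+2.27 + 10^+1.47) = 0.004614
DIC = [CO2*]/α₀ = 1.160×10^-5 / 0.004614 = 2.51 mmol/kg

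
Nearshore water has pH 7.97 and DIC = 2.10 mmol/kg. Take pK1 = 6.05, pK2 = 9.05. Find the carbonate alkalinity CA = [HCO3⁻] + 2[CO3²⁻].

CA = 2.24 mmol/kg

CA = [HCO3⁻] + 2[CO3²⁻] = (α₁ + 2α₂)·DIC
At pH 7.97: [H⁺]/K1 = 10^-1.92 = 0.012023, K2/[H⁺] = 10^-1.08 = 0.083176
α₁ = 1/(1 + 0.012023 + 0.083176) = 1/1.0952 = 0.9131; α₂ = α₁·K2/[H⁺] = 0.07595
α₁ + 2α₂ = 1.0650
CA = 1.0650 × 2.10 = 2.24 mmol/kg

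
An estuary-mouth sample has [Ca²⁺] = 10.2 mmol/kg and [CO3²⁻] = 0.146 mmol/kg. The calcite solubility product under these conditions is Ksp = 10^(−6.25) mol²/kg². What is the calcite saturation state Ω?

Ksp = 10^(−6.25) = 5.623×10^-7
Ω = [Ca²⁺][CO3²⁻]/Ksp = (10.2×10^-3)(0.146×10^-3) / 5.623×10^-7 = 2.65

Ω = 2.65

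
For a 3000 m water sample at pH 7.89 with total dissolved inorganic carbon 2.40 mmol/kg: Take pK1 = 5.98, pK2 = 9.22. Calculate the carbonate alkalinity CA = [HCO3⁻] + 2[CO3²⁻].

CA = [HCO3⁻] + 2[CO3²⁻] = (α₁ + 2α₂)·DIC
At pH 7.89: [H⁺]/K1 = 10^-1.91 = 0.012303, K2/[H⁺] = 10^-1.33 = 0.046774
α₁ = 1/(1 + 0.012303 + 0.046774) = 1/1.0591 = 0.9442; α₂ = α₁·K2/[H⁺] = 0.04416
α₁ + 2α₂ = 1.0325
CA = 1.0325 × 2.40 = 2.48 mmol/kg

CA = 2.48 mmol/kg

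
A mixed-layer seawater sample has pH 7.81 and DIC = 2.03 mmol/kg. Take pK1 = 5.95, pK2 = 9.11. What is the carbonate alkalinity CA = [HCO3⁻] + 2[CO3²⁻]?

CA = [HCO3⁻] + 2[CO3²⁻] = (α₁ + 2α₂)·DIC
At pH 7.81: [H⁺]/K1 = 10^-1.86 = 0.013804, K2/[H⁺] = 10^-1.30 = 0.050119
α₁ = 1/(1 + 0.013804 + 0.050119) = 1/1.0639 = 0.9399; α₂ = α₁·K2/[H⁺] = 0.04711
α₁ + 2α₂ = 1.0341
CA = 1.0341 × 2.03 = 2.10 mmol/kg

CA = 2.10 mmol/kg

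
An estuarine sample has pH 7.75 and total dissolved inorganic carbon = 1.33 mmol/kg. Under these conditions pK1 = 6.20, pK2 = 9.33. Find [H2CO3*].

[CO2*] = 0.0355 mmol/kg

α₀ = 1 / (1 + K1/[H⁺] + K1K2/[H⁺]²) = 1 / (1 + 10^+1.55 + 10^-0.03)
   = 1 / (1 + 35.481 + 0.93325) = 1/37.415 = 0.02673
[CO2*] = α₀ × DIC = 0.02673 × 1.33 = 0.0355 mmol/kg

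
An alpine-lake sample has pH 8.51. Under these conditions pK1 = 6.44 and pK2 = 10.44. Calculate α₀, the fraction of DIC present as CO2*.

α₀ = 0.00834

α₀ = 1 / (1 + K1/[H⁺] + K1K2/[H⁺]²) = 1 / (1 + 10^+2.07 + 10^+0.14)
   = 1 / (1 + 117.49 + 1.3804) = 1/119.87 = 0.008342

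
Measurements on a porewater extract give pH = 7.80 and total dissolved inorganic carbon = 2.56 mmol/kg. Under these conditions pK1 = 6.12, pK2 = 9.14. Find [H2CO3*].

[CO2*] = 0.0501 mmol/kg

α₀ = 1 / (1 + K1/[H⁺] + K1K2/[H⁺]²) = 1 / (1 + 10^+1.68 + 10^+0.34)
   = 1 / (1 + 47.863 + 2.1878) = 1/51.051 = 0.01959
[CO2*] = α₀ × DIC = 0.01959 × 2.56 = 0.0501 mmol/kg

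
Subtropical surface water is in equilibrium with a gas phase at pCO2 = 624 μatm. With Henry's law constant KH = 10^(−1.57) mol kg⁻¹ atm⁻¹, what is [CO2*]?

[CO2*] = 16.8 μmol/kg

KH = 10^(−1.57) = 2.692×10^-2 mol kg⁻¹ atm⁻¹
[CO2*] = KH · pCO2 = 2.692×10^-2 × 624×10^-6 atm = 1.68×10^-5 mol/kg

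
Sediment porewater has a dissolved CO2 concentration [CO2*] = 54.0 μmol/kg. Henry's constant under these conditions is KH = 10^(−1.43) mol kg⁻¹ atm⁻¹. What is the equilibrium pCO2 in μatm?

pCO2 = 1450 μatm

KH = 10^(−1.43) = 3.715×10^-2 mol kg⁻¹ atm⁻¹
pCO2 = [CO2*]/KH = 54.0×10^-6 / 3.715×10^-2 = 1.45×10^-3 atm = 1450 μatm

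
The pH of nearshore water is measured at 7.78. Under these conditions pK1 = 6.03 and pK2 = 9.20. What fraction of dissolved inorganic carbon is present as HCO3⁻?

α₁ = 0.947

α₁ = 1 / (1 + [H⁺]/K1 + K2/[H⁺]) = 1 / (1 + 10^-1.75 + 10^-1.42)
   = 1 / (1 + 0.017783 + 0.038019) = 1/1.0558 = 0.9471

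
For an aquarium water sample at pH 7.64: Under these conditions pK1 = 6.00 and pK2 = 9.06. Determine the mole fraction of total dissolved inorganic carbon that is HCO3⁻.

α₁ = 1 / (1 + [H⁺]/K1 + K2/[H⁺]) = 1 / (1 + 10^-1.64 + 10^-1.42)
   = 1 / (1 + 0.022909 + 0.038019) = 1/1.0609 = 0.9426

α₁ = 0.943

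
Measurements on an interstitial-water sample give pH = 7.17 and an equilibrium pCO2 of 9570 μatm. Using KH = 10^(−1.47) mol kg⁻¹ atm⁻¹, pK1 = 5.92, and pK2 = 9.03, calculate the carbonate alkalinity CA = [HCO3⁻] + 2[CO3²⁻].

CA = 5.93 mmol/kg

[CO2*] = KH · pCO2 = 10^(−1.47) × 9570×10^-6 = 3.243×10^-4 mol/kg
α₀ = 1/(1 + K1/[H⁺] + K1K2/[H⁺]²) = 1/(1 + 10^+1.25 + 10^-0.61) = 0.05255
DIC = [CO2*]/α₀ = 3.243×10^-4 / 0.05255 = 6.170 mmol/kg
CA = (α₁ + 2α₂)·DIC = (0.9345 + 2×0.01290) × 6.170 = 5.93 mmol/kg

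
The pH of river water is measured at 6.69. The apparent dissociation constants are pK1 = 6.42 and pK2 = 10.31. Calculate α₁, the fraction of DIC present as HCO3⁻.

α₁ = 0.651

α₁ = 1 / (1 + [H⁺]/K1 + K2/[H⁺]) = 1 / (1 + 10^-0.27 + 10^-3.62)
   = 1 / (1 + 0.53703 + 0.00023988) = 1/1.5373 = 0.6505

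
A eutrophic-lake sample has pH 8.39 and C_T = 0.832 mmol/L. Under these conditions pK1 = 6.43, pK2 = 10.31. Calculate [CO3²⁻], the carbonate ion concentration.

α₂ = 1 / (1 + [H⁺]/K2 + [H⁺]²/(K1K2)) = 1 / (1 + 10^+1.92 + 10^-0.04)
   = 1 / (1 + 83.176 + 0.91201) = 1/85.088 = 0.01175
[CO3²⁻] = α₂ × DIC = 0.01175 × 0.832 = 0.00978 mmol/L = 9.78 μmol/L

[CO3²⁻] = 9.78 μmol/L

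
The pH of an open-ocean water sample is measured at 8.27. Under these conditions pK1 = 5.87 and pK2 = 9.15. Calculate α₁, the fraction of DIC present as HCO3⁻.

α₁ = 1 / (1 + [H⁺]/K1 + K2/[H⁺]) = 1 / (1 + 10^-2.40 + 10^-0.88)
   = 1 / (1 + 0.0039811 + 0.13183) = 1/1.1358 = 0.8804

α₁ = 0.880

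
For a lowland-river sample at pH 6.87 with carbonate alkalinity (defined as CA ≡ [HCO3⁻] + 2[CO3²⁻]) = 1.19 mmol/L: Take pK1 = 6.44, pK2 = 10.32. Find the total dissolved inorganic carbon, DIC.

CA = [HCO3⁻] + 2[CO3²⁻] = (α₁ + 2α₂)·DIC
At pH 6.87: [H⁺]/K1 = 10^-0.43 = 0.37154, K2/[H⁺] = 10^-3.45 = 0.00035481
α₁ = 1/(1 + 0.37154 + 0.00035481) = 1/1.3719 = 0.7289; α₂ = α₁·K2/[H⁺] = 0.0002586
α₁ + 2α₂ = 0.7294
DIC = CA / (α₁ + 2α₂) = 1.19 / 0.7294 = 1.63 mmol/L

DIC = 1.63 mmol/L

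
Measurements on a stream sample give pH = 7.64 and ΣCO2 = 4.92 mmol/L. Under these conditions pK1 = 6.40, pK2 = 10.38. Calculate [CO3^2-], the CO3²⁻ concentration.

[CO3²⁻] = 8.45 μmol/L

α₂ = 1 / (1 + [H⁺]/K2 + [H⁺]²/(K1K2)) = 1 / (1 + 10^+2.74 + 10^+1.50)
   = 1 / (1 + 549.54 + 31.623) = 1/582.16 = 0.001718
[CO3²⁻] = α₂ × DIC = 0.001718 × 4.92 = 0.00845 mmol/L = 8.45 μmol/L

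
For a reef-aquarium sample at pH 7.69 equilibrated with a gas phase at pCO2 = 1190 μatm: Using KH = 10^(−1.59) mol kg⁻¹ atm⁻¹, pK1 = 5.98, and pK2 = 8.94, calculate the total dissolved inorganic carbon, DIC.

[CO2*] = KH · pCO2 = 10^(−1.59) × 1190×10^-6 = 3.059×10^-5 mol/kg
α₀ = 1/(1 + K1/[H⁺] + K1K2/[H⁺]²) = 1/(1 + 10^+1.71 + 10^+0.46) = 0.01813
DIC = [CO2*]/α₀ = 3.059×10^-5 / 0.01813 = 1.69 mmol/kg

DIC = 1.69 mmol/kg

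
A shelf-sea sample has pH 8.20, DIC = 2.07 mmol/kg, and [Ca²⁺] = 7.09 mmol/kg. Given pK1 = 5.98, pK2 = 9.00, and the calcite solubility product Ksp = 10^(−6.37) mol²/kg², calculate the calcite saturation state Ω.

α₂ = 1 / (1 + [H⁺]/K2 + [H⁺]²/(K1K2)) = 1 / (1 + 10^+0.80 + 10^-1.42)
   = 1 / (1 + 6.3096 + 0.038019) = 1/7.3476 = 0.1361
[CO3²⁻] = α₂ × DIC = 0.1361 × 2.07 = 0.2817 mmol/kg
Ksp = 10^(−6.37) = 4.266×10^-7
Ω = [Ca²⁺][CO3²⁻]/Ksp = (7.09×10^-3)(2.817×10^-4) / 4.266×10^-7 = 4.68

Ω = 4.68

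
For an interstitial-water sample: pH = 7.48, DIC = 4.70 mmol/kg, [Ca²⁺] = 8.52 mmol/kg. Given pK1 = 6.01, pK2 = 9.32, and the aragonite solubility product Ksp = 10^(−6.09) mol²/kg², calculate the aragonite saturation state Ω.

α₂ = 1 / (1 + [H⁺]/K2 + [H⁺]²/(K1K2)) = 1 / (1 + 10^+1.84 + 10^+0.37)
   = 1 / (1 + 69.183 + 2.3442) = 1/72.527 = 0.01379
[CO3²⁻] = α₂ × DIC = 0.01379 × 4.70 = 0.06480 mmol/kg
Ksp = 10^(−6.09) = 8.128×10^-7
Ω = [Ca²⁺][CO3²⁻]/Ksp = (8.52×10^-3)(6.480×10^-5) / 8.128×10^-7 = 0.679

Ω = 0.679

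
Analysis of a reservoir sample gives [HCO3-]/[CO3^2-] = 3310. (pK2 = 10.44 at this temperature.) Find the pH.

From K2 = [H⁺][CO3^2-]/[HCO3-]:  pH = pK2 − log₁₀([HCO3-]/[CO3^2-])
log₁₀(3310) = +3.520
pH = 10.44 − (+3.520) = 6.92

pH = 6.92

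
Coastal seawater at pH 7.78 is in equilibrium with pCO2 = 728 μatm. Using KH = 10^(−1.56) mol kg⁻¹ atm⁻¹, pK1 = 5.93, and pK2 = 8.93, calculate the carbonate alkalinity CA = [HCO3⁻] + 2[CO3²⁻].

[CO2*] = KH · pCO2 = 10^(−1.56) × 728×10^-6 = 2.005×10^-5 mol/kg
α₀ = 1/(1 + K1/[H⁺] + K1K2/[H⁺]²) = 1/(1 + 10^+1.85 + 10^+0.70) = 0.01302
DIC = [CO2*]/α₀ = 2.005×10^-5 / 0.01302 = 1.540 mmol/kg
CA = (α₁ + 2α₂)·DIC = (0.9217 + 2×0.06525) × 1.540 = 1.62 mmol/kg

CA = 1.62 mmol/kg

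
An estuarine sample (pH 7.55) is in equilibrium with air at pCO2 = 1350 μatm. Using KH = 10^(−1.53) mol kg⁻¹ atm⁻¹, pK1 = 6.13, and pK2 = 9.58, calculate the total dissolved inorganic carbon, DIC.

DIC = 1.10 mmol/kg

[CO2*] = KH · pCO2 = 10^(−1.53) × 1350×10^-6 = 3.984×10^-5 mol/kg
α₀ = 1/(1 + K1/[H⁺] + K1K2/[H⁺]²) = 1/(1 + 10^+1.42 + 10^-0.61) = 0.03630
DIC = [CO2*]/α₀ = 3.984×10^-5 / 0.03630 = 1.10 mmol/kg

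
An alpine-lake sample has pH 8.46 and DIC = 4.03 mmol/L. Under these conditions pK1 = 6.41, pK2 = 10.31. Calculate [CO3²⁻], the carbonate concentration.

α₂ = 1 / (1 + [H⁺]/K2 + [H⁺]²/(K1K2)) = 1 / (1 + 10^+1.85 + 10^-0.20)
   = 1 / (1 + 70.795 + 0.63096) = 1/72.426 = 0.01381
[CO3²⁻] = α₂ × DIC = 0.01381 × 4.03 = 0.0556 mmol/L

[CO3²⁻] = 0.0556 mmol/L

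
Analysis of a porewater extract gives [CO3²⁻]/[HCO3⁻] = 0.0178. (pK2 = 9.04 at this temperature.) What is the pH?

From K2 = [H⁺][CO3²⁻]/[HCO3⁻]:  pH = pK2 + log₁₀([CO3²⁻]/[HCO3⁻])
log₁₀(0.0178) = -1.750
pH = 9.04 + (-1.750) = 7.29

pH = 7.29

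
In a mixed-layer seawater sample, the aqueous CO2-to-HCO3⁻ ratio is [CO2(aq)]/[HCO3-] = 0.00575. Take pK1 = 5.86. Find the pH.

pH = 8.10

From K1 = [H⁺][HCO3-]/[CO2(aq)]:  pH = pK1 − log₁₀([CO2(aq)]/[HCO3-])
log₁₀(0.00575) = -2.240
pH = 5.86 − (-2.240) = 8.10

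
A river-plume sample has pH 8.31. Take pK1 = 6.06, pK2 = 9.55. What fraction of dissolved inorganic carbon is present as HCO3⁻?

α₁ = 0.941

α₁ = 1 / (1 + [H⁺]/K1 + K2/[H⁺]) = 1 / (1 + 10^-2.25 + 10^-1.24)
   = 1 / (1 + 0.0056234 + 0.057544) = 1/1.0632 = 0.9406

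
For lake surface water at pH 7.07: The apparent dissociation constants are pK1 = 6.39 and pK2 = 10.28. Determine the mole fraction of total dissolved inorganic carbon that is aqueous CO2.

α₀ = 1 / (1 + K1/[H⁺] + K1K2/[H⁺]²) = 1 / (1 + 10^+0.68 + 10^-2.53)
   = 1 / (1 + 4.7863 + 0.0029512) = 1/5.7893 = 0.1727

α₀ = 0.173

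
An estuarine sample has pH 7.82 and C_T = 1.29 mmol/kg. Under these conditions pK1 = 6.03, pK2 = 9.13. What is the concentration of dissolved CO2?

α₀ = 1 / (1 + K1/[H⁺] + K1K2/[H⁺]²) = 1 / (1 + 10^+1.79 + 10^+0.48)
   = 1 / (1 + 61.660 + 3.0200) = 1/65.679 = 0.01523
[CO2*] = α₀ × DIC = 0.01523 × 1.29 = 0.0196 mmol/kg = 19.6 μmol/kg

[CO2*] = 19.6 μmol/kg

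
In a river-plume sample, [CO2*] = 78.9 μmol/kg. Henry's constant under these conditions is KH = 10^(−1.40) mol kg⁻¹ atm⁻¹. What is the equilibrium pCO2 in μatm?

KH = 10^(−1.40) = 3.981×10^-2 mol kg⁻¹ atm⁻¹
pCO2 = [CO2*]/KH = 78.9×10^-6 / 3.981×10^-2 = 1.98×10^-3 atm = 1980 μatm

pCO2 = 1980 μatm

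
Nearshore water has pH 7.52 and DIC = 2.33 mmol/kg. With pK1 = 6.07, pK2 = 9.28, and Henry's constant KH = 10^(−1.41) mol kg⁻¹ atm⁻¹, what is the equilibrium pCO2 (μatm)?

pCO2 = 2020 μatm

α₀ = 1 / (1 + K1/[H⁺] + K1K2/[H⁺]²) = 1 / (1 + 10^+1.45 + 10^-0.31)
   = 1 / (1 + 28.184 + 0.48978) = 1/29.674 = 0.03370
[CO2*] = α₀ × DIC = 0.03370 × 2.33 = 0.07852 mmol/kg
pCO2 = [CO2*]/KH = 7.852×10^-5 / 3.890×10^-2 = 2020 μatm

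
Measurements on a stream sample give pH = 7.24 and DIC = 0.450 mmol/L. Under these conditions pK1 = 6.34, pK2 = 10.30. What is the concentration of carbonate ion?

[CO3²⁻] = 0.348 μmol/L

α₂ = 1 / (1 + [H⁺]/K2 + [H⁺]²/(K1K2)) = 1 / (1 + 10^+3.06 + 10^+2.16)
   = 1 / (1 + 1148.2 + 144.54) = 1/1293.7 = 0.0007730
[CO3²⁻] = α₂ × DIC = 0.0007730 × 0.450 = 0.000348 mmol/L = 0.348 μmol/L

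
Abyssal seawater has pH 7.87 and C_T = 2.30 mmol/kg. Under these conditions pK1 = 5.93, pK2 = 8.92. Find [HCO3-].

[HCO3⁻] = 2.09 mmol/kg

α₁ = 1 / (1 + [H⁺]/K1 + K2/[H⁺]) = 1 / (1 + 10^-1.94 + 10^-1.05)
   = 1 / (1 + 0.011482 + 0.089125) = 1/1.1006 = 0.9086
[HCO3⁻] = α₁ × DIC = 0.9086 × 2.30 = 2.09 mmol/kg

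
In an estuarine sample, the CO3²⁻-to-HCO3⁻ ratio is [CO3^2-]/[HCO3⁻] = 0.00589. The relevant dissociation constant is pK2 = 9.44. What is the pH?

pH = 7.21

From K2 = [H⁺][CO3^2-]/[HCO3⁻]:  pH = pK2 + log₁₀([CO3^2-]/[HCO3⁻])
log₁₀(0.00589) = -2.230
pH = 9.44 + (-2.230) = 7.21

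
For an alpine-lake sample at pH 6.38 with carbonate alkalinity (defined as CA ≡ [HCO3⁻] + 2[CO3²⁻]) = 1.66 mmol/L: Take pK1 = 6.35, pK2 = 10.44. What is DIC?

DIC = 3.21 mmol/L

CA = [HCO3⁻] + 2[CO3²⁻] = (α₁ + 2α₂)·DIC
At pH 6.38: [H⁺]/K1 = 10^-0.03 = 0.93325, K2/[H⁺] = 10^-4.06 = 8.7096×10^-5
α₁ = 1/(1 + 0.93325 + 8.7096×10^-5) = 1/1.9333 = 0.5172; α₂ = α₁·K2/[H⁺] = 4.505×10^-5
α₁ + 2α₂ = 0.5173
DIC = CA / (α₁ + 2α₂) = 1.66 / 0.5173 = 3.21 mmol/L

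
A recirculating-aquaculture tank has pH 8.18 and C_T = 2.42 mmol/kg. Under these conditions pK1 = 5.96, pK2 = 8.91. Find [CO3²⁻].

α₂ = 1 / (1 + [H⁺]/K2 + [H⁺]²/(K1K2)) = 1 / (1 + 10^+0.73 + 10^-1.49)
   = 1 / (1 + 5.3703 + 0.032359) = 1/6.4027 = 0.1562
[CO3²⁻] = α₂ × DIC = 0.1562 × 2.42 = 0.378 mmol/kg

[CO3²⁻] = 0.378 mmol/kg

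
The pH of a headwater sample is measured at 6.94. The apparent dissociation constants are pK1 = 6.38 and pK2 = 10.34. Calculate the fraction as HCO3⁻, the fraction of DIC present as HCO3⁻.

α₁ = 0.784

α₁ = 1 / (1 + [H⁺]/K1 + K2/[H⁺]) = 1 / (1 + 10^-0.56 + 10^-3.40)
   = 1 / (1 + 0.27542 + 0.00039811) = 1/1.2758 = 0.7838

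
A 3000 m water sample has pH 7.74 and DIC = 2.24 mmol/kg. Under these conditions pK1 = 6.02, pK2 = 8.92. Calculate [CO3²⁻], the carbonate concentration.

[CO3²⁻] = 0.136 mmol/kg

α₂ = 1 / (1 + [H⁺]/K2 + [H⁺]²/(K1K2)) = 1 / (1 + 10^+1.18 + 10^-0.54)
   = 1 / (1 + 15.136 + 0.28840) = 1/16.424 = 0.06089
[CO3²⁻] = α₂ × DIC = 0.06089 × 2.24 = 0.136 mmol/kg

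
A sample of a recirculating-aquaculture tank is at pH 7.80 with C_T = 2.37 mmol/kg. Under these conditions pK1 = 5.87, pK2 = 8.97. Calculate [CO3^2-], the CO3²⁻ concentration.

[CO3²⁻] = 0.148 mmol/kg

α₂ = 1 / (1 + [H⁺]/K2 + [H⁺]²/(K1K2)) = 1 / (1 + 10^+1.17 + 10^-0.76)
   = 1 / (1 + 14.791 + 0.17378) = 1/15.965 = 0.06264
[CO3²⁻] = α₂ × DIC = 0.06264 × 2.37 = 0.148 mmol/kg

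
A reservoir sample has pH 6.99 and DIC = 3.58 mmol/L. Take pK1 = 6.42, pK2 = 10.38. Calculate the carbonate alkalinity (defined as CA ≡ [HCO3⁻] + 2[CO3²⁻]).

CA = [HCO3⁻] + 2[CO3²⁻] = (α₁ + 2α₂)·DIC
At pH 6.99: [H⁺]/K1 = 10^-0.57 = 0.26915, K2/[H⁺] = 10^-3.39 = 0.00040738
α₁ = 1/(1 + 0.26915 + 0.00040738) = 1/1.2696 = 0.7877; α₂ = α₁·K2/[H⁺] = 0.0003209
α₁ + 2α₂ = 0.7883
CA = 0.7883 × 3.58 = 2.82 mmol/L

CA = 2.82 mmol/L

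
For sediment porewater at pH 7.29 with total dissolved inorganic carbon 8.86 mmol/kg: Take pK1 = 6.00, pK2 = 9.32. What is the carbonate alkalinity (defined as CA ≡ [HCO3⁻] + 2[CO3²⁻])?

CA = [HCO3⁻] + 2[CO3²⁻] = (α₁ + 2α₂)·DIC
At pH 7.29: [H⁺]/K1 = 10^-1.29 = 0.051286, K2/[H⁺] = 10^-2.03 = 0.0093325
α₁ = 1/(1 + 0.051286 + 0.0093325) = 1/1.0606 = 0.9428; α₂ = α₁·K2/[H⁺] = 0.008799
α₁ + 2α₂ = 0.9604
CA = 0.9604 × 8.86 = 8.51 mmol/kg

CA = 8.51 mmol/kg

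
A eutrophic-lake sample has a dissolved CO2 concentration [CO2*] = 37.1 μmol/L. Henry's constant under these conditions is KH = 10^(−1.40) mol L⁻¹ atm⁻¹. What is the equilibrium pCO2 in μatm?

KH = 10^(−1.40) = 3.981×10^-2 mol L⁻¹ atm⁻¹
pCO2 = [CO2*]/KH = 37.1×10^-6 / 3.981×10^-2 = 9.32×10^-4 atm = 932 μatm

pCO2 = 932 μatm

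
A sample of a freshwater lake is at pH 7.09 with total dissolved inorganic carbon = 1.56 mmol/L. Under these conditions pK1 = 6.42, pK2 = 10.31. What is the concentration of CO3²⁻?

[CO3²⁻] = 0.774 μmol/L

α₂ = 1 / (1 + [H⁺]/K2 + [H⁺]²/(K1K2)) = 1 / (1 + 10^+3.22 + 10^+2.55)
   = 1 / (1 + 1659.6 + 354.81) = 1/2015.4 = 0.0004962
[CO3²⁻] = α₂ × DIC = 0.0004962 × 1.56 = 0.000774 mmol/L = 0.774 μmol/L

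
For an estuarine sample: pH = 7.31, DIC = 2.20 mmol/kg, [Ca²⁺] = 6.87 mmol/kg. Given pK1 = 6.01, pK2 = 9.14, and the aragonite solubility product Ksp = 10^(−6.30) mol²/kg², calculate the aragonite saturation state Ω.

α₂ = 1 / (1 + [H⁺]/K2 + [H⁺]²/(K1K2)) = 1 / (1 + 10^+1.83 + 10^+0.53)
   = 1 / (1 + 67.608 + 3.3884) = 1/71.997 = 0.01389
[CO3²⁻] = α₂ × DIC = 0.01389 × 2.20 = 0.03056 mmol/kg
Ksp = 10^(−6.30) = 5.012×10^-7
Ω = [Ca²⁺][CO3²⁻]/Ksp = (6.87×10^-3)(3.056×10^-5) / 5.012×10^-7 = 0.419

Ω = 0.419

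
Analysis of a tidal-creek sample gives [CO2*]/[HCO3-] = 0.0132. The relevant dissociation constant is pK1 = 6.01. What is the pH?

From K1 = [H⁺][HCO3-]/[CO2*]:  pH = pK1 − log₁₀([CO2*]/[HCO3-])
log₁₀(0.0132) = -1.879
pH = 6.01 − (-1.879) = 7.89

pH = 7.89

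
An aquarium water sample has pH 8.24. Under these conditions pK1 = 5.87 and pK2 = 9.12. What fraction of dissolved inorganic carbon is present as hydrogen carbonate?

α₁ = 0.880

α₁ = 1 / (1 + [H⁺]/K1 + K2/[H⁺]) = 1 / (1 + 10^-2.37 + 10^-0.88)
   = 1 / (1 + 0.0042658 + 0.13183) = 1/1.1361 = 0.8802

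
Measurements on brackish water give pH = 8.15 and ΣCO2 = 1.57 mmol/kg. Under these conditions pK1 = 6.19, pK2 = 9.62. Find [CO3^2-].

α₂ = 1 / (1 + [H⁺]/K2 + [H⁺]²/(K1K2)) = 1 / (1 + 10^+1.47 + 10^-0.49)
   = 1 / (1 + 29.512 + 0.32359) = 1/30.836 = 0.03243
[CO3²⁻] = α₂ × DIC = 0.03243 × 1.57 = 0.0509 mmol/kg

[CO3²⁻] = 0.0509 mmol/kg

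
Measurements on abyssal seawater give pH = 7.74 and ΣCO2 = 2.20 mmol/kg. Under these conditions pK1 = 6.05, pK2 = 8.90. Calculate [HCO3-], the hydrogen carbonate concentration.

α₁ = 1 / (1 + [H⁺]/K1 + K2/[H⁺]) = 1 / (1 + 10^-1.69 + 10^-1.16)
   = 1 / (1 + 0.020417 + 0.069183) = 1/1.0896 = 0.9178
[HCO3⁻] = α₁ × DIC = 0.9178 × 2.20 = 2.02 mmol/kg

[HCO3⁻] = 2.02 mmol/kg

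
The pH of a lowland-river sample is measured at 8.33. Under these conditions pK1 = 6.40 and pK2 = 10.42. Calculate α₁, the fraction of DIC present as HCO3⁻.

α₁ = 0.981

α₁ = 1 / (1 + [H⁺]/K1 + K2/[H⁺]) = 1 / (1 + 10^-1.93 + 10^-2.09)
   = 1 / (1 + 0.011749 + 0.0081283) = 1/1.0199 = 0.9805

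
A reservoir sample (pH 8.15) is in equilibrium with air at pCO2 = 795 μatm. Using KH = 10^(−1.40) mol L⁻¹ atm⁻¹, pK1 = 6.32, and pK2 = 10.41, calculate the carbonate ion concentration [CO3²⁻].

[CO2*] = KH · pCO2 = 10^(−1.40) × 795×10^-6 = 3.165×10^-5 mol/L
α₀ = 1/(1 + K1/[H⁺] + K1K2/[H⁺]²) = 1/(1 + 10^+1.83 + 10^-0.43) = 0.01450
DIC = [CO2*]/α₀ = 3.165×10^-5 / 0.01450 = 2.183 mmol/L
[CO3²⁻] = α₂·DIC; α₂ = 0.005386, so [CO3²⁻] = 0.005386 × 2.183 = 0.0118 mmol/L = 11.8 μmol/L

[CO3²⁻] = 11.8 μmol/L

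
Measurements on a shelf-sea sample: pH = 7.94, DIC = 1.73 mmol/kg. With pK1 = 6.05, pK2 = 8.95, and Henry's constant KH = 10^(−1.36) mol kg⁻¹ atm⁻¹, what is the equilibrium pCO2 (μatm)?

pCO2 = 460 μatm

α₀ = 1 / (1 + K1/[H⁺] + K1K2/[H⁺]²) = 1 / (1 + 10^+1.89 + 10^+0.88)
   = 1 / (1 + 77.625 + 7.5858) = 1/86.210 = 0.01160
[CO2*] = α₀ × DIC = 0.01160 × 1.73 = 0.02007 mmol/kg
pCO2 = [CO2*]/KH = 2.007×10^-5 / 4.365×10^-2 = 460 μatm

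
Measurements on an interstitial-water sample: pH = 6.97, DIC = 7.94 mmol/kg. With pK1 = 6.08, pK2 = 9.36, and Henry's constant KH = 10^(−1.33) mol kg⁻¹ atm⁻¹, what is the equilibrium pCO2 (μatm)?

α₀ = 1 / (1 + K1/[H⁺] + K1K2/[H⁺]²) = 1 / (1 + 10^+0.89 + 10^-1.50)
   = 1 / (1 + 7.7625 + 0.031623) = 1/8.7941 = 0.1137
[CO2*] = α₀ × DIC = 0.1137 × 7.94 = 0.9029 mmol/kg
pCO2 = [CO2*]/KH = 9.029×10^-4 / 4.677×10^-2 = 1.93×10^4 μatm

pCO2 = 1.93×10^4 μatm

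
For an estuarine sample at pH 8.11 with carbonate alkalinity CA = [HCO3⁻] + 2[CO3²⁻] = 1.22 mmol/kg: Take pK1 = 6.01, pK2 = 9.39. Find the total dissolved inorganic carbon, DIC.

CA = [HCO3⁻] + 2[CO3²⁻] = (α₁ + 2α₂)·DIC
At pH 8.11: [H⁺]/K1 = 10^-2.10 = 0.0079433, K2/[H⁺] = 10^-1.28 = 0.052481
α₁ = 1/(1 + 0.0079433 + 0.052481) = 1/1.0604 = 0.9430; α₂ = α₁·K2/[H⁺] = 0.04949
α₁ + 2α₂ = 1.0420
DIC = CA / (α₁ + 2α₂) = 1.22 / 1.0420 = 1.17 mmol/kg

DIC = 1.17 mmol/kg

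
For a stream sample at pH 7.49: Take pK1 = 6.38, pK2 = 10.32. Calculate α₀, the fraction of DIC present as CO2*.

α₀ = 0.0719

α₀ = 1 / (1 + K1/[H⁺] + K1K2/[H⁺]²) = 1 / (1 + 10^+1.11 + 10^-1.72)
   = 1 / (1 + 12.882 + 0.019055) = 1/13.902 = 0.07193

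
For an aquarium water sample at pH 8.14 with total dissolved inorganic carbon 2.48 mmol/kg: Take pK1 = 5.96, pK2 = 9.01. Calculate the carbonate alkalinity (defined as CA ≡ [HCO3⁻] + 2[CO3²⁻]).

CA = [HCO3⁻] + 2[CO3²⁻] = (α₁ + 2α₂)·DIC
At pH 8.14: [H⁺]/K1 = 10^-2.18 = 0.0066069, K2/[H⁺] = 10^-0.87 = 0.13490
α₁ = 1/(1 + 0.0066069 + 0.13490) = 1/1.1415 = 0.8760; α₂ = α₁·K2/[H⁺] = 0.1182
α₁ + 2α₂ = 1.1124
CA = 1.1124 × 2.48 = 2.76 mmol/kg

CA = 2.76 mmol/kg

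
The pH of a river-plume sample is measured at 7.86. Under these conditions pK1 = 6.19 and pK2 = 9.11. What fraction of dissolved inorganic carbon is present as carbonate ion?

α₂ = 0.0522

α₂ = 1 / (1 + [H⁺]/K2 + [H⁺]²/(K1K2)) = 1 / (1 + 10^+1.25 + 10^-0.42)
   = 1 / (1 + 17.783 + 0.38019) = 1/19.163 = 0.05218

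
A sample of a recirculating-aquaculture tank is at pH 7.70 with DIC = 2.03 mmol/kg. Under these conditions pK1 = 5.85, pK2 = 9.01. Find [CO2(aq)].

α₀ = 1 / (1 + K1/[H⁺] + K1K2/[H⁺]²) = 1 / (1 + 10^+1.85 + 10^+0.54)
   = 1 / (1 + 70.795 + 3.4674) = 1/75.262 = 0.01329
[CO2*] = α₀ × DIC = 0.01329 × 2.03 = 0.0270 mmol/kg

[CO2*] = 0.0270 mmol/kg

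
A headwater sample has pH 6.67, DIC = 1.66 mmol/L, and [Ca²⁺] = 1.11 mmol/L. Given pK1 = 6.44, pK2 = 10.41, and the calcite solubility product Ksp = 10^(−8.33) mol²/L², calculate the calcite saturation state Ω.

Ω = 0.0451

α₂ = 1 / (1 + [H⁺]/K2 + [H⁺]²/(K1K2)) = 1 / (1 + 10^+3.74 + 10^+3.51)
   = 1 / (1 + 5495.4 + 3235.9) = 1/8732.3 = 0.0001145
[CO3²⁻] = α₂ × DIC = 0.0001145 × 1.66 = 0.0001901 mmol/L = 0.1901 μmol/L
Ksp = 10^(−8.33) = 4.677×10^-9
Ω = [Ca²⁺][CO3²⁻]/Ksp = (1.11×10^-3)(1.901×10^-7) / 4.677×10^-9 = 0.0451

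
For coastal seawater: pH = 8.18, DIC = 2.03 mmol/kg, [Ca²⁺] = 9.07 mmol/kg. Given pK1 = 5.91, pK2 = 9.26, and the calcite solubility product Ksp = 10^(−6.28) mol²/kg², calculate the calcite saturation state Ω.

Ω = 2.68

α₂ = 1 / (1 + [H⁺]/K2 + [H⁺]²/(K1K2)) = 1 / (1 + 10^+1.08 + 10^-1.19)
   = 1 / (1 + 12.023 + 0.064565) = 1/13.087 = 0.07641
[CO3²⁻] = α₂ × DIC = 0.07641 × 2.03 = 0.1551 mmol/kg
Ksp = 10^(−6.28) = 5.248×10^-7
Ω = [Ca²⁺][CO3²⁻]/Ksp = (9.07×10^-3)(1.551×10^-4) / 5.248×10^-7 = 2.68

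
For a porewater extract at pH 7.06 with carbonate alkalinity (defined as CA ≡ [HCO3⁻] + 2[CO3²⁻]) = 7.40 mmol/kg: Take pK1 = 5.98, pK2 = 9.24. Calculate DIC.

DIC = 7.96 mmol/kg

CA = [HCO3⁻] + 2[CO3²⁻] = (α₁ + 2α₂)·DIC
At pH 7.06: [H⁺]/K1 = 10^-1.08 = 0.083176, K2/[H⁺] = 10^-2.18 = 0.0066069
α₁ = 1/(1 + 0.083176 + 0.0066069) = 1/1.0898 = 0.9176; α₂ = α₁·K2/[H⁺] = 0.006063
α₁ + 2α₂ = 0.9297
DIC = CA / (α₁ + 2α₂) = 7.40 / 0.9297 = 7.96 mmol/kg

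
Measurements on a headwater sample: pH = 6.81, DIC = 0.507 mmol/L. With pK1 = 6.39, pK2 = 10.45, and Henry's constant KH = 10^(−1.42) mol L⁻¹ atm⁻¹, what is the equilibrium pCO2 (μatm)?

pCO2 = 3670 μatm

α₀ = 1 / (1 + K1/[H⁺] + K1K2/[H⁺]²) = 1 / (1 + 10^+0.42 + 10^-3.22)
   = 1 / (1 + 2.6303 + 0.00060256) = 1/3.6309 = 0.2754
[CO2*] = α₀ × DIC = 0.2754 × 0.507 = 0.1396 mmol/L
pCO2 = [CO2*]/KH = 1.396×10^-4 / 3.802×10^-2 = 3670 μatm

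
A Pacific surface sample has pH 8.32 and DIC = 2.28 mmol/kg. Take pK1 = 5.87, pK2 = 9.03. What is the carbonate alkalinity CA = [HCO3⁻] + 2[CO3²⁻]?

CA = 2.64 mmol/kg

CA = [HCO3⁻] + 2[CO3²⁻] = (α₁ + 2α₂)·DIC
At pH 8.32: [H⁺]/K1 = 10^-2.45 = 0.0035481, K2/[H⁺] = 10^-0.71 = 0.19498
α₁ = 1/(1 + 0.0035481 + 0.19498) = 1/1.1985 = 0.8344; α₂ = α₁·K2/[H⁺] = 0.1627
α₁ + 2α₂ = 1.1597
CA = 1.1597 × 2.28 = 2.64 mmol/kg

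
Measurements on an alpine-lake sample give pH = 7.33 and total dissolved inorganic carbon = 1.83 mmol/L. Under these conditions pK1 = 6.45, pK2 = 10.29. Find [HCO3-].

[HCO3⁻] = 1.62 mmol/L

α₁ = 1 / (1 + [H⁺]/K1 + K2/[H⁺]) = 1 / (1 + 10^-0.88 + 10^-2.96)
   = 1 / (1 + 0.13183 + 0.0010965) = 1/1.1329 = 0.8827
[HCO3⁻] = α₁ × DIC = 0.8827 × 1.83 = 1.62 mmol/L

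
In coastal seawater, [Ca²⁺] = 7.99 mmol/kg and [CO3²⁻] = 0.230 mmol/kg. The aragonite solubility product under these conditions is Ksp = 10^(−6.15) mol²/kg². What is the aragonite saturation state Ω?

Ksp = 10^(−6.15) = 7.079×10^-7
Ω = [Ca²⁺][CO3²⁻]/Ksp = (7.99×10^-3)(0.230×10^-3) / 7.079×10^-7 = 2.60

Ω = 2.60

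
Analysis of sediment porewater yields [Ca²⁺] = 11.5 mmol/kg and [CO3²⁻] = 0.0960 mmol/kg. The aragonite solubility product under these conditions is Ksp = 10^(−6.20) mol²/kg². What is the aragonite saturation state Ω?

Ksp = 10^(−6.20) = 6.310×10^-7
Ω = [Ca²⁺][CO3²⁻]/Ksp = (11.5×10^-3)(0.0960×10^-3) / 6.310×10^-7 = 1.75

Ω = 1.75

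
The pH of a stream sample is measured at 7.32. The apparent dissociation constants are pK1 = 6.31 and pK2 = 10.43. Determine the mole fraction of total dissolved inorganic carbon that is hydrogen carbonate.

α₁ = 1 / (1 + [H⁺]/K1 + K2/[H⁺]) = 1 / (1 + 10^-1.01 + 10^-3.11)
   = 1 / (1 + 0.097724 + 0.00077625) = 1/1.0985 = 0.9103

α₁ = 0.910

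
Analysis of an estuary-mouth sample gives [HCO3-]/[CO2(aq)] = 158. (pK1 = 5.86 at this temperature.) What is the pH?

From K1 = [H⁺][HCO3-]/[CO2(aq)]:  pH = pK1 + log₁₀([HCO3-]/[CO2(aq)])
log₁₀(158) = +2.199
pH = 5.86 + (+2.199) = 8.06

pH = 8.06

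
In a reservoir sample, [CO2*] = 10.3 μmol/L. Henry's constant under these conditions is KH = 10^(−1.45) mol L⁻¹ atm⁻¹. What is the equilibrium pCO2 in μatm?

pCO2 = 290 μatm

KH = 10^(−1.45) = 3.548×10^-2 mol L⁻¹ atm⁻¹
pCO2 = [CO2*]/KH = 10.3×10^-6 / 3.548×10^-2 = 2.90×10^-4 atm = 290 μatm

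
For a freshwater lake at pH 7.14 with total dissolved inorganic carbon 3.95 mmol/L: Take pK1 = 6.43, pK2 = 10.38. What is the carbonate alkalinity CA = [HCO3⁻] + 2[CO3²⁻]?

CA = [HCO3⁻] + 2[CO3²⁻] = (α₁ + 2α₂)·DIC
At pH 7.14: [H⁺]/K1 = 10^-0.71 = 0.19498, K2/[H⁺] = 10^-3.24 = 0.00057544
α₁ = 1/(1 + 0.19498 + 0.00057544) = 1/1.1956 = 0.8364; α₂ = α₁·K2/[H⁺] = 0.0004813
α₁ + 2α₂ = 0.8374
CA = 0.8374 × 3.95 = 3.31 mmol/L

CA = 3.31 mmol/L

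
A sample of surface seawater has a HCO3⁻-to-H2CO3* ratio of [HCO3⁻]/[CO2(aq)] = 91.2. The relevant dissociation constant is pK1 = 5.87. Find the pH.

pH = 7.83

From K1 = [H⁺][HCO3⁻]/[CO2(aq)]:  pH = pK1 + log₁₀([HCO3⁻]/[CO2(aq)])
log₁₀(91.2) = +1.960
pH = 5.87 + (+1.960) = 7.83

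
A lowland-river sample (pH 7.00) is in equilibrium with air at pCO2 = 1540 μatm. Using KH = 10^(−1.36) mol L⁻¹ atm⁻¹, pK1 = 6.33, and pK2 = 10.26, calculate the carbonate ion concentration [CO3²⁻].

[CO2*] = KH · pCO2 = 10^(−1.36) × 1540×10^-6 = 6.722×10^-5 mol/L
α₀ = 1/(1 + K1/[H⁺] + K1K2/[H⁺]²) = 1/(1 + 10^+0.67 + 10^-2.59) = 0.1761
DIC = [CO2*]/α₀ = 6.722×10^-5 / 0.1761 = 0.3818 mmol/L
[CO3²⁻] = α₂·DIC; α₂ = 0.0004525, so [CO3²⁻] = 0.0004525 × 0.3818 = 0.000173 mmol/L = 0.173 μmol/L

[CO3²⁻] = 0.173 μmol/L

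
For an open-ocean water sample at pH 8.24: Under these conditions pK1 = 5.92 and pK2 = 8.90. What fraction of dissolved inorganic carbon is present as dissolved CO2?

α₀ = 1 / (1 + K1/[H⁺] + K1K2/[H⁺]²) = 1 / (1 + 10^+2.32 + 10^+1.66)
   = 1 / (1 + 208.93 + 45.709) = 1/255.64 = 0.003912

α₀ = 0.00391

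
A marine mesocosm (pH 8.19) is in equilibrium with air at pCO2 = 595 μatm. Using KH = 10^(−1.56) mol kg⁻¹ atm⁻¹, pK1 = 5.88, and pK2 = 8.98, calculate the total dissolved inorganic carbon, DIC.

[CO2*] = KH · pCO2 = 10^(−1.56) × 595×10^-6 = 1.639×10^-5 mol/kg
α₀ = 1/(1 + K1/[H⁺] + K1K2/[H⁺]²) = 1/(1 + 10^+2.31 + 10^+1.52) = 0.004197
DIC = [CO2*]/α₀ = 1.639×10^-5 / 0.004197 = 3.90 mmol/kg

DIC = 3.90 mmol/kg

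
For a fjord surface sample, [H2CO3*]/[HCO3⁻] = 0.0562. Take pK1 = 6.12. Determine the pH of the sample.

From K1 = [H⁺][HCO3⁻]/[H2CO3*]:  pH = pK1 − log₁₀([H2CO3*]/[HCO3⁻])
log₁₀(0.0562) = -1.250
pH = 6.12 − (-1.250) = 7.37

pH = 7.37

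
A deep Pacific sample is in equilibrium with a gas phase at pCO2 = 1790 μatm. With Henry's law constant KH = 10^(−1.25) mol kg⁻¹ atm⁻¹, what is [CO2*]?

[CO2*] = 101 μmol/kg

KH = 10^(−1.25) = 5.623×10^-2 mol kg⁻¹ atm⁻¹
[CO2*] = KH · pCO2 = 5.623×10^-2 × 1790×10^-6 atm = 1.01×10^-4 mol/kg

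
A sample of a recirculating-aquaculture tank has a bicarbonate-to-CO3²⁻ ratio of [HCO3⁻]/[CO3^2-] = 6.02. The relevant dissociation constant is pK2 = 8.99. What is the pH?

From K2 = [H⁺][CO3^2-]/[HCO3⁻]:  pH = pK2 − log₁₀([HCO3⁻]/[CO3^2-])
log₁₀(6.02) = +0.780
pH = 8.99 − (+0.780) = 8.21

pH = 8.21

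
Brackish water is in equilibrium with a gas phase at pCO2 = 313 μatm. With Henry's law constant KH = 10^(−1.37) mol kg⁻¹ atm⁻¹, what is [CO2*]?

KH = 10^(−1.37) = 4.266×10^-2 mol kg⁻¹ atm⁻¹
[CO2*] = KH · pCO2 = 4.266×10^-2 × 313×10^-6 atm = 1.34×10^-5 mol/kg

[CO2*] = 13.4 μmol/kg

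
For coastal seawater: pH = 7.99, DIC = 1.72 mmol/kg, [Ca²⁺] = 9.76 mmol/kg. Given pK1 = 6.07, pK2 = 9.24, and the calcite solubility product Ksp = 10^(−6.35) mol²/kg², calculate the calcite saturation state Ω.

Ω = 1.98

α₂ = 1 / (1 + [H⁺]/K2 + [H⁺]²/(K1K2)) = 1 / (1 + 10^+1.25 + 10^-0.67)
   = 1 / (1 + 17.783 + 0.21380) = 1/18.997 = 0.05264
[CO3²⁻] = α₂ × DIC = 0.05264 × 1.72 = 0.09054 mmol/kg
Ksp = 10^(−6.35) = 4.467×10^-7
Ω = [Ca²⁺][CO3²⁻]/Ksp = (9.76×10^-3)(9.054×10^-5) / 4.467×10^-7 = 1.98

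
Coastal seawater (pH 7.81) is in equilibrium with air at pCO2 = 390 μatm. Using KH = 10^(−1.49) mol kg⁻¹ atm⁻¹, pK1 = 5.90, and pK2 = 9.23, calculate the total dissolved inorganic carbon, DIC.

DIC = 1.08 mmol/kg

[CO2*] = KH · pCO2 = 10^(−1.49) × 390×10^-6 = 1.262×10^-5 mol/kg
α₀ = 1/(1 + K1/[H⁺] + K1K2/[H⁺]²) = 1/(1 + 10^+1.91 + 10^+0.49) = 0.01171
DIC = [CO2*]/α₀ = 1.262×10^-5 / 0.01171 = 1.08 mmol/kg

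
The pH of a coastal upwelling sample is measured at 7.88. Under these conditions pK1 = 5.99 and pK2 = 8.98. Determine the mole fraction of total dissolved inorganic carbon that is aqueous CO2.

α₀ = 0.0118

α₀ = 1 / (1 + K1/[H⁺] + K1K2/[H⁺]²) = 1 / (1 + 10^+1.89 + 10^+0.79)
   = 1 / (1 + 77.625 + 6.1660) = 1/84.791 = 0.01179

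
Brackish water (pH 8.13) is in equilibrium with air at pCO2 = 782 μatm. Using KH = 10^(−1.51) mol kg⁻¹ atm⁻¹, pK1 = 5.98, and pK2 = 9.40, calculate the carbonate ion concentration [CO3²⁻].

[CO3²⁻] = 0.183 mmol/kg

[CO2*] = KH · pCO2 = 10^(−1.51) × 782×10^-6 = 2.417×10^-5 mol/kg
α₀ = 1/(1 + K1/[H⁺] + K1K2/[H⁺]²) = 1/(1 + 10^+2.15 + 10^+0.88) = 0.006674
DIC = [CO2*]/α₀ = 2.417×10^-5 / 0.006674 = 3.621 mmol/kg
[CO3²⁻] = α₂·DIC; α₂ = 0.05063, so [CO3²⁻] = 0.05063 × 3.621 = 0.183 mmol/kg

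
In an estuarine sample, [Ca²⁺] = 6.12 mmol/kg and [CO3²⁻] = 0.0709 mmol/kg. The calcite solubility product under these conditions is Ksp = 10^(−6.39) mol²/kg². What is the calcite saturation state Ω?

Ksp = 10^(−6.39) = 4.074×10^-7
Ω = [Ca²⁺][CO3²⁻]/Ksp = (6.12×10^-3)(0.0709×10^-3) / 4.074×10^-7 = 1.07

Ω = 1.07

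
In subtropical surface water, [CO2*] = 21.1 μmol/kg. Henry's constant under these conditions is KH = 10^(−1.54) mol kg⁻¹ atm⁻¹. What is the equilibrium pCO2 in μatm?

KH = 10^(−1.54) = 2.884×10^-2 mol kg⁻¹ atm⁻¹
pCO2 = [CO2*]/KH = 21.1×10^-6 / 2.884×10^-2 = 7.32×10^-4 atm = 732 μatm

pCO2 = 732 μatm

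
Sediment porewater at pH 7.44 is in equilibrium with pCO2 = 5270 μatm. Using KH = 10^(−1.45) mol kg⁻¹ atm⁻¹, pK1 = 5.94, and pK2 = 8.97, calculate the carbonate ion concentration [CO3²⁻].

[CO3²⁻] = 0.175 mmol/kg

[CO2*] = KH · pCO2 = 10^(−1.45) × 5270×10^-6 = 1.870×10^-4 mol/kg
α₀ = 1/(1 + K1/[H⁺] + K1K2/[H⁺]²) = 1/(1 + 10^+1.50 + 10^-0.03) = 0.02980
DIC = [CO2*]/α₀ = 1.870×10^-4 / 0.02980 = 6.275 mmol/kg
[CO3²⁻] = α₂·DIC; α₂ = 0.02781, so [CO3²⁻] = 0.02781 × 6.275 = 0.175 mmol/kg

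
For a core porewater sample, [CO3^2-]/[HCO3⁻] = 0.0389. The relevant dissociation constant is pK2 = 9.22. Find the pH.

pH = 7.81

From K2 = [H⁺][CO3^2-]/[HCO3⁻]:  pH = pK2 + log₁₀([CO3^2-]/[HCO3⁻])
log₁₀(0.0389) = -1.410
pH = 9.22 + (-1.410) = 7.81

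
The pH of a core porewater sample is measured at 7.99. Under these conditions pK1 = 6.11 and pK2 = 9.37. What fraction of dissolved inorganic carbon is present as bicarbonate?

α₁ = 1 / (1 + [H⁺]/K1 + K2/[H⁺]) = 1 / (1 + 10^-1.88 + 10^-1.38)
   = 1 / (1 + 0.013183 + 0.041687) = 1/1.0549 = 0.9480

α₁ = 0.948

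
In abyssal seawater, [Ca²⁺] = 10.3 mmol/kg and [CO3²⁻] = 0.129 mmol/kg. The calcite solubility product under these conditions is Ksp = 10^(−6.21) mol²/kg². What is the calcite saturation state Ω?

Ω = 2.15

Ksp = 10^(−6.21) = 6.166×10^-7
Ω = [Ca²⁺][CO3²⁻]/Ksp = (10.3×10^-3)(0.129×10^-3) / 6.166×10^-7 = 2.15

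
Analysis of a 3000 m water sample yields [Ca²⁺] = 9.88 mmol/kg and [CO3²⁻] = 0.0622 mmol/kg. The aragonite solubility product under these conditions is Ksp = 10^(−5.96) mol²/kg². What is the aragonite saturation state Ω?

Ksp = 10^(−5.96) = 1.096×10^-6
Ω = [Ca²⁺][CO3²⁻]/Ksp = (9.88×10^-3)(0.0622×10^-3) / 1.096×10^-6 = 0.560

Ω = 0.560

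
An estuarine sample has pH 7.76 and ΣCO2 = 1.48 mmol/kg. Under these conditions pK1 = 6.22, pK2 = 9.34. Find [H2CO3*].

[CO2*] = 0.0405 mmol/kg

α₀ = 1 / (1 + K1/[H⁺] + K1K2/[H⁺]²) = 1 / (1 + 10^+1.54 + 10^-0.04)
   = 1 / (1 + 34.674 + 0.91201) = 1/36.586 = 0.02733
[CO2*] = α₀ × DIC = 0.02733 × 1.48 = 0.0405 mmol/kg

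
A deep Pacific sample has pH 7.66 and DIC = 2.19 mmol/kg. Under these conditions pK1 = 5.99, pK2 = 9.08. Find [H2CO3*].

[CO2*] = 0.0442 mmol/kg

α₀ = 1 / (1 + K1/[H⁺] + K1K2/[H⁺]²) = 1 / (1 + 10^+1.67 + 10^+0.25)
   = 1 / (1 + 46.774 + 1.7783) = 1/49.552 = 0.02018
[CO2*] = α₀ × DIC = 0.02018 × 2.19 = 0.0442 mmol/kg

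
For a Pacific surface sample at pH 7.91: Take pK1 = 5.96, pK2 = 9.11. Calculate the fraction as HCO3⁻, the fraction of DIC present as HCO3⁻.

α₁ = 0.931

α₁ = 1 / (1 + [H⁺]/K1 + K2/[H⁺]) = 1 / (1 + 10^-1.95 + 10^-1.20)
   = 1 / (1 + 0.011220 + 0.063096) = 1/1.0743 = 0.9308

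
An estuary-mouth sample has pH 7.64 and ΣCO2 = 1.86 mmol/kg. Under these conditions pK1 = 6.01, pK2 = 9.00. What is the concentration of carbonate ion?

α₂ = 1 / (1 + [H⁺]/K2 + [H⁺]²/(K1K2)) = 1 / (1 + 10^+1.36 + 10^-0.27)
   = 1 / (1 + 22.909 + 0.53703) = 1/24.446 = 0.04091
[CO3²⁻] = α₂ × DIC = 0.04091 × 1.86 = 0.0761 mmol/kg

[CO3²⁻] = 0.0761 mmol/kg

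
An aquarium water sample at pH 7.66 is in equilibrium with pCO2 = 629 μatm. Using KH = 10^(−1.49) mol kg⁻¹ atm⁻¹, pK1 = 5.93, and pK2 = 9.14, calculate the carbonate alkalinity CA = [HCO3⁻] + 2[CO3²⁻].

[CO2*] = KH · pCO2 = 10^(−1.49) × 629×10^-6 = 2.035×10^-5 mol/kg
α₀ = 1/(1 + K1/[H⁺] + K1K2/[H⁺]²) = 1/(1 + 10^+1.73 + 10^+0.25) = 0.01770
DIC = [CO2*]/α₀ = 2.035×10^-5 / 0.01770 = 1.150 mmol/kg
CA = (α₁ + 2α₂)·DIC = (0.9508 + 2×0.03148) × 1.150 = 1.17 mmol/kg

CA = 1.17 mmol/kg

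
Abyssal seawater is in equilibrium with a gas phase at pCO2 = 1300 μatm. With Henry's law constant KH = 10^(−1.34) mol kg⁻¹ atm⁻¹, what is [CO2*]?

[CO2*] = 59.4 μmol/kg

KH = 10^(−1.34) = 4.571×10^-2 mol kg⁻¹ atm⁻¹
[CO2*] = KH · pCO2 = 4.571×10^-2 × 1300×10^-6 atm = 5.94×10^-5 mol/kg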